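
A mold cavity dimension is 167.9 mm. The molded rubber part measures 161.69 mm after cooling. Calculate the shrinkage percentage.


Shrinkage = (mold - part) / mold * 100
= (167.9 - 161.69) / 167.9 * 100
= 6.21 / 167.9 * 100
= 3.7%

3.7%


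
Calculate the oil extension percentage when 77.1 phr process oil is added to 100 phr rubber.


Oil % = oil / (100 + oil) * 100
= 77.1 / (100 + 77.1) * 100
= 77.1 / 177.1 * 100
= 43.53%

43.53%


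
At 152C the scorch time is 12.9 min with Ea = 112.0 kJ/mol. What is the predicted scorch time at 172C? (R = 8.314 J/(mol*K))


Convert temperatures: T1 = 152 + 273.15 = 425.15 K, T2 = 172 + 273.15 = 445.15 K
ts2_new = 12.9 * exp(112000 / 8.314 * (1/445.15 - 1/425.15))
1/T2 - 1/T1 = -1.0568e-04
ts2_new = 3.11 min

3.11 min


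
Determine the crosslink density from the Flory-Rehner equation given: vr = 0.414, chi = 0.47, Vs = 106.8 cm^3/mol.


ln(1 - vr) = ln(1 - 0.414) = -0.5344
Numerator = -((-0.5344) + 0.414 + 0.47 * 0.414^2) = 0.0399
Denominator = 106.8 * (0.414^(1/3) - 0.414/2) = 57.4909
nu = 0.0399 / 57.4909 = 6.9366e-04 mol/cm^3

6.9366e-04 mol/cm^3


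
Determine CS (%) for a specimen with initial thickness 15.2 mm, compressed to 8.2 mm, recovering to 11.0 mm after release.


CS = (t0 - recovered) / (t0 - ts) * 100
= (15.2 - 11.0) / (15.2 - 8.2) * 100
= 4.2 / 7.0 * 100
= 60.0%

60.0%


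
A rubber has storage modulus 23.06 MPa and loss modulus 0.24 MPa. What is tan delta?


tan delta = E'' / E'
= 0.24 / 23.06
= 0.0104

tan delta = 0.0104


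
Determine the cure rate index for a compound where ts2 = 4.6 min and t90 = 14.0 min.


CRI = 100 / (t90 - ts2)
= 100 / (14.0 - 4.6)
= 100 / 9.4
= 10.64 min^-1

10.64 min^-1


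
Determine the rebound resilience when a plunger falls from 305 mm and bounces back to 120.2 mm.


Resilience = h_rebound / h_drop * 100
= 120.2 / 305 * 100
= 39.4%

39.4%


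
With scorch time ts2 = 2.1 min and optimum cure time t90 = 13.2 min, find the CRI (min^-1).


CRI = 100 / (t90 - ts2)
= 100 / (13.2 - 2.1)
= 100 / 11.1
= 9.01 min^-1

9.01 min^-1


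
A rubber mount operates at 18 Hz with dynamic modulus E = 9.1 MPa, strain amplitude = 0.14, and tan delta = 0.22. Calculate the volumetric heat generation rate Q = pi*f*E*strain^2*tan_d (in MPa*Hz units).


Q = pi * f * E * strain^2 * tan_d
= pi * 18 * 9.1 * 0.14^2 * 0.22
= pi * 18 * 9.1 * 0.0196 * 0.22
= 2.2189

Q = 2.2189


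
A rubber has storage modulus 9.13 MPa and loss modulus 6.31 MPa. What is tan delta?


tan delta = E'' / E'
= 6.31 / 9.13
= 0.6911

tan delta = 0.6911


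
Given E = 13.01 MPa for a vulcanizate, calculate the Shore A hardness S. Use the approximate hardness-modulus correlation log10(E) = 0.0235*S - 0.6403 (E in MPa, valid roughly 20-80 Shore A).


log10(E) = 0.0235*S - 0.6403  =>  S = (log10(E) + 0.6403) / 0.0235
log10(13.01) = 1.114277
S = (1.114277 + 0.6403) / 0.0235 = 1.754577 / 0.0235
S = 74.7

Shore A = 74.7


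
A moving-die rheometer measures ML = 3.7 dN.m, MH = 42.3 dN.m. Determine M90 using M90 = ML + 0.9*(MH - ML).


M90 = ML + 0.9 * (MH - ML)
M90 = 3.7 + 0.9 * (42.3 - 3.7)
M90 = 3.7 + 0.9 * 38.6
M90 = 38.44 dN.m

38.44 dN.m


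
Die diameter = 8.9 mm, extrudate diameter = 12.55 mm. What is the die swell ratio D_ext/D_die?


Die swell ratio = D_extrudate / D_die
= 12.55 / 8.9
= 1.41

Die swell = 1.41


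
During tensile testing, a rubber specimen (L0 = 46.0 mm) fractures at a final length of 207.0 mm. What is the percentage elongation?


Elongation = (Lf - L0) / L0 * 100
= (207.0 - 46.0) / 46.0 * 100
= 161.0 / 46.0 * 100
= 350.0%

350.0%


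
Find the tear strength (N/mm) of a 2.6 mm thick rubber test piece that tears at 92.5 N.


Tear strength = force / thickness
= 92.5 / 2.6
= 35.58 N/mm

35.58 N/mm


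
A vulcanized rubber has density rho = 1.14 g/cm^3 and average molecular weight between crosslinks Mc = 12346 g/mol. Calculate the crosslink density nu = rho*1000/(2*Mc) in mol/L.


nu = rho * 1000 / (2 * Mc)
nu = 1.14 * 1000 / (2 * 12346)
nu = 1140.0 / 24692
nu = 0.0462 mol/L

0.0462 mol/L


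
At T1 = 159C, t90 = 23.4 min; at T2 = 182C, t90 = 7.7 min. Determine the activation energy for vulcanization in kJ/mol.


T1 = 432.15 K, T2 = 455.15 K
1/T1 - 1/T2 = 1.1693e-04
ln(t1/t2) = ln(23.4/7.7) = 1.1115
Ea = 8.314 * 1.1115 / 1.1693e-04 = 79029.0657 J/mol
Ea = 79.03 kJ/mol

79.03 kJ/mol


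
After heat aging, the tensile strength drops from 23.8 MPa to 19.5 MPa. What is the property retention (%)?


Retention = aged / original * 100
= 19.5 / 23.8 * 100
= 81.9%

81.9%


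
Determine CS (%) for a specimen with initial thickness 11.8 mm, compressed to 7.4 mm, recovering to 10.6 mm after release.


CS = (t0 - recovered) / (t0 - ts) * 100
= (11.8 - 10.6) / (11.8 - 7.4) * 100
= 1.2 / 4.4 * 100
= 27.3%

27.3%


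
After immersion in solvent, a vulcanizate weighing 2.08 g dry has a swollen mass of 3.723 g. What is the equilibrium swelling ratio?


Q = W_swollen / W_dry
Q = 3.723 / 2.08
Q = 1.79

Q = 1.79


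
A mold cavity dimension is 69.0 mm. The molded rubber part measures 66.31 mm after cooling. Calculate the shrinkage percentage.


Shrinkage = (mold - part) / mold * 100
= (69.0 - 66.31) / 69.0 * 100
= 2.69 / 69.0 * 100
= 3.9%

3.9%


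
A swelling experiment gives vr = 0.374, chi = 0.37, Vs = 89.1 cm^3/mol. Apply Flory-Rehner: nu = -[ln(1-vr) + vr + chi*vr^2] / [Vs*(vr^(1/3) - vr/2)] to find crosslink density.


ln(1 - vr) = ln(1 - 0.374) = -0.4684
Numerator = -((-0.4684) + 0.374 + 0.37 * 0.374^2) = 0.0427
Denominator = 89.1 * (0.374^(1/3) - 0.374/2) = 47.5334
nu = 0.0427 / 47.5334 = 8.9728e-04 mol/cm^3

8.9728e-04 mol/cm^3


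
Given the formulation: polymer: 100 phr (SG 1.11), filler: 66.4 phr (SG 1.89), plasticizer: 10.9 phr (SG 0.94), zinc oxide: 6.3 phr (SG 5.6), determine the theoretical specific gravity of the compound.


Sum of weights = 183.6
Volume contributions:
  polymer: 100/1.11 = 90.0901
  filler: 66.4/1.89 = 35.1323
  plasticizer: 10.9/0.94 = 11.5957
  zinc oxide: 6.3/5.6 = 1.1250
Sum of volumes = 137.9431
SG = 183.6 / 137.9431 = 1.331

SG = 1.331


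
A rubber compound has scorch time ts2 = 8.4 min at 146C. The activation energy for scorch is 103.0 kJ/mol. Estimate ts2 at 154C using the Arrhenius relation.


Convert temperatures: T1 = 146 + 273.15 = 419.15 K, T2 = 154 + 273.15 = 427.15 K
ts2_new = 8.4 * exp(103000 / 8.314 * (1/427.15 - 1/419.15))
1/T2 - 1/T1 = -4.4683e-05
ts2_new = 4.83 min

4.83 min


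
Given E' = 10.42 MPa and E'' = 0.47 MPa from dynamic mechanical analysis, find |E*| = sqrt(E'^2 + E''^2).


|E*| = sqrt(E'^2 + E''^2)
= sqrt(10.42^2 + 0.47^2)
= sqrt(108.5764 + 0.2209)
= 10.431 MPa

10.431 MPa


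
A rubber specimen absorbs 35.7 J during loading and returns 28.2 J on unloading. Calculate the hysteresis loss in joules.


Hysteresis loss = loading - unloading
= 35.7 - 28.2
= 7.5 J

7.5 J


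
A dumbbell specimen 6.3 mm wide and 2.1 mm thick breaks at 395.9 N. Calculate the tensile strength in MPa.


Area = width * thickness = 6.3 * 2.1 = 13.23 mm^2
TS = force / area = 395.9 / 13.23 = 29.92 MPa

29.92 MPa


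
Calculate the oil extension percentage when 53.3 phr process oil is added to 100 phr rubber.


Oil % = oil / (100 + oil) * 100
= 53.3 / (100 + 53.3) * 100
= 53.3 / 153.3 * 100
= 34.77%

34.77%


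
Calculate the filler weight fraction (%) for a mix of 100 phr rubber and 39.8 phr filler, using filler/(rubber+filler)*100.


Filler % = filler / (rubber + filler) * 100
= 39.8 / (100 + 39.8) * 100
= 39.8 / 139.8 * 100
= 28.47%

28.47%


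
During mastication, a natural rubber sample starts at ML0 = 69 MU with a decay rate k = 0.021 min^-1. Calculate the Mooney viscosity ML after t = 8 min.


ML = ML0 * exp(-k * t)
ML = 69 * exp(-0.021 * 8)
ML = 69 * 0.8454
ML = 58.33 MU

58.33 MU


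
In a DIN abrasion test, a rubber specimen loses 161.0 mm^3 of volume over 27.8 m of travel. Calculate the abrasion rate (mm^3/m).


Rate = volume_loss / distance
= 161.0 / 27.8
= 5.791 mm^3/m

5.791 mm^3/m


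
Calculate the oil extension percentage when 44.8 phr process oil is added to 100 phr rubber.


Oil % = oil / (100 + oil) * 100
= 44.8 / (100 + 44.8) * 100
= 44.8 / 144.8 * 100
= 30.94%

30.94%


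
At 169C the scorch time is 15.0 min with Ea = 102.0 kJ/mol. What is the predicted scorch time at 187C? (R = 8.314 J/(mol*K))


Convert temperatures: T1 = 169 + 273.15 = 442.15 K, T2 = 187 + 273.15 = 460.15 K
ts2_new = 15.0 * exp(102000 / 8.314 * (1/460.15 - 1/442.15))
1/T2 - 1/T1 = -8.8472e-05
ts2_new = 5.07 min

5.07 min


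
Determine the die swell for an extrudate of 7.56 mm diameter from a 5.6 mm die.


Die swell ratio = D_extrudate / D_die
= 7.56 / 5.6
= 1.35

Die swell = 1.35


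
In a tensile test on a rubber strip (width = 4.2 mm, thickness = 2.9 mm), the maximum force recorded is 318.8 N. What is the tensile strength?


Area = width * thickness = 4.2 * 2.9 = 12.18 mm^2
TS = force / area = 318.8 / 12.18 = 26.17 MPa

26.17 MPa


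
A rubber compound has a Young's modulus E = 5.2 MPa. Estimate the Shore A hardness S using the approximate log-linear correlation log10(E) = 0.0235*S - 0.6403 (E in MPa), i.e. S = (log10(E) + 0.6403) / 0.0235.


log10(E) = 0.0235*S - 0.6403  =>  S = (log10(E) + 0.6403) / 0.0235
log10(5.2) = 0.716003
S = (0.716003 + 0.6403) / 0.0235 = 1.356303 / 0.0235
S = 57.7

Shore A = 57.7


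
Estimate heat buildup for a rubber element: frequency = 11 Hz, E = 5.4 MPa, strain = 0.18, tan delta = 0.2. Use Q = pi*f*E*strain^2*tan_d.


Q = pi * f * E * strain^2 * tan_d
= pi * 11 * 5.4 * 0.18^2 * 0.2
= pi * 11 * 5.4 * 0.0324 * 0.2
= 1.2092

Q = 1.2092


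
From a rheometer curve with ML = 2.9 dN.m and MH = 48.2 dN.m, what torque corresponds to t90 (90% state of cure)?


M90 = ML + 0.9 * (MH - ML)
M90 = 2.9 + 0.9 * (48.2 - 2.9)
M90 = 2.9 + 0.9 * 45.3
M90 = 43.67 dN.m

43.67 dN.m


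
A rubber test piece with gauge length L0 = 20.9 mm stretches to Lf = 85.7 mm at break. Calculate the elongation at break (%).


Elongation = (Lf - L0) / L0 * 100
= (85.7 - 20.9) / 20.9 * 100
= 64.8 / 20.9 * 100
= 310.0%

310.0%


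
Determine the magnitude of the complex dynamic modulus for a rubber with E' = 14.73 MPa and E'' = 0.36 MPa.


|E*| = sqrt(E'^2 + E''^2)
= sqrt(14.73^2 + 0.36^2)
= sqrt(216.9729 + 0.1296)
= 14.734 MPa

14.734 MPa


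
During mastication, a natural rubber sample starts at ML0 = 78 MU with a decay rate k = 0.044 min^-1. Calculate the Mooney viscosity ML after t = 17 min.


ML = ML0 * exp(-k * t)
ML = 78 * exp(-0.044 * 17)
ML = 78 * 0.4733
ML = 36.92 MU

36.92 MU


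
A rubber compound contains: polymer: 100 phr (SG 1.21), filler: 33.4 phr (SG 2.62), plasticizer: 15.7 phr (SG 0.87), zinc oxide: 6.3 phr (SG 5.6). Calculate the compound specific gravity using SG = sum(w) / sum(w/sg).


Sum of weights = 155.4
Volume contributions:
  polymer: 100/1.21 = 82.6446
  filler: 33.4/2.62 = 12.7481
  plasticizer: 15.7/0.87 = 18.0460
  zinc oxide: 6.3/5.6 = 1.1250
Sum of volumes = 114.5637
SG = 155.4 / 114.5637 = 1.356

SG = 1.356


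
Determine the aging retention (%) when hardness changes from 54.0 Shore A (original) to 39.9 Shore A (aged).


Retention = aged / original * 100
= 39.9 / 54.0 * 100
= 73.9%

73.9%


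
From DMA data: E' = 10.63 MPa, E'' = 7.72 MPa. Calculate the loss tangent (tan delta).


tan delta = E'' / E'
= 7.72 / 10.63
= 0.7262

tan delta = 0.7262


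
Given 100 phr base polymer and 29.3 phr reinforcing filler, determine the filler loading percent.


Filler % = filler / (rubber + filler) * 100
= 29.3 / (100 + 29.3) * 100
= 29.3 / 129.3 * 100
= 22.66%

22.66%


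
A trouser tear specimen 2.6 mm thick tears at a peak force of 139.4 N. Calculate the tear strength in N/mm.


Tear strength = force / thickness
= 139.4 / 2.6
= 53.62 N/mm

53.62 N/mm


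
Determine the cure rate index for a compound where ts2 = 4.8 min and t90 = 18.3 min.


CRI = 100 / (t90 - ts2)
= 100 / (18.3 - 4.8)
= 100 / 13.5
= 7.41 min^-1

7.41 min^-1


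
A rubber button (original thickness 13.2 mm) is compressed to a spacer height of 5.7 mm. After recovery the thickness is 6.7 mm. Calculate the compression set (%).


CS = (t0 - recovered) / (t0 - ts) * 100
= (13.2 - 6.7) / (13.2 - 5.7) * 100
= 6.5 / 7.5 * 100
= 86.7%

86.7%


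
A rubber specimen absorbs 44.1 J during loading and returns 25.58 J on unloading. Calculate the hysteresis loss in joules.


Hysteresis loss = loading - unloading
= 44.1 - 25.58
= 18.52 J

18.52 J


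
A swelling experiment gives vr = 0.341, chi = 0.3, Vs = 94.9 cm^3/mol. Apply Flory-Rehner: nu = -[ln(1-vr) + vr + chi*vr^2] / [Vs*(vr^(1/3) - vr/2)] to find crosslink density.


ln(1 - vr) = ln(1 - 0.341) = -0.4170
Numerator = -((-0.4170) + 0.341 + 0.3 * 0.341^2) = 0.0411
Denominator = 94.9 * (0.341^(1/3) - 0.341/2) = 50.1202
nu = 0.0411 / 50.1202 = 8.2098e-04 mol/cm^3

8.2098e-04 mol/cm^3


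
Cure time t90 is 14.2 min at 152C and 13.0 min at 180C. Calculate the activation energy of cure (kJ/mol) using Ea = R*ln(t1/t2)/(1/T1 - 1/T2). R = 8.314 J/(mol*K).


T1 = 425.15 K, T2 = 453.15 K
1/T1 - 1/T2 = 1.4534e-04
ln(t1/t2) = ln(14.2/13.0) = 0.0883
Ea = 8.314 * 0.0883 / 1.4534e-04 = 5050.8038 J/mol
Ea = 5.05 kJ/mol

5.05 kJ/mol


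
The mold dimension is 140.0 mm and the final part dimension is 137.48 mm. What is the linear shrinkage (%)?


Shrinkage = (mold - part) / mold * 100
= (140.0 - 137.48) / 140.0 * 100
= 2.52 / 140.0 * 100
= 1.8%

1.8%


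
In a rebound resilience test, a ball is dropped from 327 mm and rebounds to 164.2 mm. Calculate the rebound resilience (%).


Resilience = h_rebound / h_drop * 100
= 164.2 / 327 * 100
= 50.2%

50.2%


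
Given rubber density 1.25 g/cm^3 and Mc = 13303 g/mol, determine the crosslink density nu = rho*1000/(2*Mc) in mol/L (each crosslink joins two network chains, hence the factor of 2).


nu = rho * 1000 / (2 * Mc)
nu = 1.25 * 1000 / (2 * 13303)
nu = 1250.0 / 26606
nu = 0.0470 mol/L

0.0470 mol/L


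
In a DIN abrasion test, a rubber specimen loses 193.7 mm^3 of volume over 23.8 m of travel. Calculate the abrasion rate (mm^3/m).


Rate = volume_loss / distance
= 193.7 / 23.8
= 8.139 mm^3/m

8.139 mm^3/m


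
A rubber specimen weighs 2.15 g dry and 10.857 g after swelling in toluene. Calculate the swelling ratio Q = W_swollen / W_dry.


Q = W_swollen / W_dry
Q = 10.857 / 2.15
Q = 5.05

Q = 5.05


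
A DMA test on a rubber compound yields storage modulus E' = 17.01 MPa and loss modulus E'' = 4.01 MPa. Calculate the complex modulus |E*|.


|E*| = sqrt(E'^2 + E''^2)
= sqrt(17.01^2 + 4.01^2)
= sqrt(289.3401 + 16.0801)
= 17.476 MPa

17.476 MPa


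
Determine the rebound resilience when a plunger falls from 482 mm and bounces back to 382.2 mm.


Resilience = h_rebound / h_drop * 100
= 382.2 / 482 * 100
= 79.3%

79.3%


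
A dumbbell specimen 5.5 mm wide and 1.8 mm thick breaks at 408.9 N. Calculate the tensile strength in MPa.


Area = width * thickness = 5.5 * 1.8 = 9.9 mm^2
TS = force / area = 408.9 / 9.9 = 41.3 MPa

41.3 MPa


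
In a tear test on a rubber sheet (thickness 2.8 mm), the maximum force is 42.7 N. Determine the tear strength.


Tear strength = force / thickness
= 42.7 / 2.8
= 15.25 N/mm

15.25 N/mm


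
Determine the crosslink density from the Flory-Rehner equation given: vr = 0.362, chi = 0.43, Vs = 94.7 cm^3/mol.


ln(1 - vr) = ln(1 - 0.362) = -0.4494
Numerator = -((-0.4494) + 0.362 + 0.43 * 0.362^2) = 0.0311
Denominator = 94.7 * (0.362^(1/3) - 0.362/2) = 50.3514
nu = 0.0311 / 50.3514 = 6.1703e-04 mol/cm^3

6.1703e-04 mol/cm^3


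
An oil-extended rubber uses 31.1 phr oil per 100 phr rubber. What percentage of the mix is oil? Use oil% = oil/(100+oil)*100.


Oil % = oil / (100 + oil) * 100
= 31.1 / (100 + 31.1) * 100
= 31.1 / 131.1 * 100
= 23.72%

23.72%


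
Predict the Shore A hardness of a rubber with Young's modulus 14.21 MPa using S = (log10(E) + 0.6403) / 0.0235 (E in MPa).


log10(E) = 0.0235*S - 0.6403  =>  S = (log10(E) + 0.6403) / 0.0235
log10(14.21) = 1.152594
S = (1.152594 + 0.6403) / 0.0235 = 1.792894 / 0.0235
S = 76.3

Shore A = 76.3


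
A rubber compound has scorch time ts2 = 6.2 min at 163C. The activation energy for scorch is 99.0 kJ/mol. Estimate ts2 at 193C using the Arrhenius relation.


Convert temperatures: T1 = 163 + 273.15 = 436.15 K, T2 = 193 + 273.15 = 466.15 K
ts2_new = 6.2 * exp(99000 / 8.314 * (1/466.15 - 1/436.15))
1/T2 - 1/T1 = -1.4756e-04
ts2_new = 1.07 min

1.07 min


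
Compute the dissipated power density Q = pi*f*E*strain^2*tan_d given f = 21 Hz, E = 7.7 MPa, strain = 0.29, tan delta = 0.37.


Q = pi * f * E * strain^2 * tan_d
= pi * 21 * 7.7 * 0.29^2 * 0.37
= pi * 21 * 7.7 * 0.0841 * 0.37
= 15.8073

Q = 15.8073


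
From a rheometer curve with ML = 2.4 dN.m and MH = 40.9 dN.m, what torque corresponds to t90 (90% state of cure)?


M90 = ML + 0.9 * (MH - ML)
M90 = 2.4 + 0.9 * (40.9 - 2.4)
M90 = 2.4 + 0.9 * 38.5
M90 = 37.05 dN.m

37.05 dN.m


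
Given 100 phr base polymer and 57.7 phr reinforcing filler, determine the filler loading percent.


Filler % = filler / (rubber + filler) * 100
= 57.7 / (100 + 57.7) * 100
= 57.7 / 157.7 * 100
= 36.59%

36.59%


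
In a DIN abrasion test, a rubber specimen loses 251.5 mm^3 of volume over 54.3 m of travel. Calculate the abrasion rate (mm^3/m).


Rate = volume_loss / distance
= 251.5 / 54.3
= 4.632 mm^3/m

4.632 mm^3/m


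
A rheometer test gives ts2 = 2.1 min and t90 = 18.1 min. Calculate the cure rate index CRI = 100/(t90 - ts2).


CRI = 100 / (t90 - ts2)
= 100 / (18.1 - 2.1)
= 100 / 16.0
= 6.25 min^-1

6.25 min^-1


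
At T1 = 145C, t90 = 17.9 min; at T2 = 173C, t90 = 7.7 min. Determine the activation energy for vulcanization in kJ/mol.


T1 = 418.15 K, T2 = 446.15 K
1/T1 - 1/T2 = 1.5009e-04
ln(t1/t2) = ln(17.9/7.7) = 0.8436
Ea = 8.314 * 0.8436 / 1.5009e-04 = 46729.5350 J/mol
Ea = 46.73 kJ/mol

46.73 kJ/mol


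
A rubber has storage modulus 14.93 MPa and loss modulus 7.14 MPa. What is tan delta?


tan delta = E'' / E'
= 7.14 / 14.93
= 0.4782

tan delta = 0.4782


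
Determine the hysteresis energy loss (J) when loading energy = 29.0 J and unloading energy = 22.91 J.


Hysteresis loss = loading - unloading
= 29.0 - 22.91
= 6.09 J

6.09 J


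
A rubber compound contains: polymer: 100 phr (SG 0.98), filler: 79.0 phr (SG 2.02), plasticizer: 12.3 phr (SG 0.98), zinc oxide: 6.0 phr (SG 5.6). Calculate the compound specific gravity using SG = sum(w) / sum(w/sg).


Sum of weights = 197.3
Volume contributions:
  polymer: 100/0.98 = 102.0408
  filler: 79.0/2.02 = 39.1089
  plasticizer: 12.3/0.98 = 12.5510
  zinc oxide: 6.0/5.6 = 1.0714
Sum of volumes = 154.7722
SG = 197.3 / 154.7722 = 1.275

SG = 1.275


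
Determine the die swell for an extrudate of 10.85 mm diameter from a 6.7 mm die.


Die swell ratio = D_extrudate / D_die
= 10.85 / 6.7
= 1.619

Die swell = 1.619


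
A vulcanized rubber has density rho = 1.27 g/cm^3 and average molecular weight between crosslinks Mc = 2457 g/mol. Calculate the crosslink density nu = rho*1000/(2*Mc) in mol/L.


nu = rho * 1000 / (2 * Mc)
nu = 1.27 * 1000 / (2 * 2457)
nu = 1270.0 / 4914
nu = 0.2584 mol/L

0.2584 mol/L


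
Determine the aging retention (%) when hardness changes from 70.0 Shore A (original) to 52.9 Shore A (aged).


Retention = aged / original * 100
= 52.9 / 70.0 * 100
= 75.6%

75.6%


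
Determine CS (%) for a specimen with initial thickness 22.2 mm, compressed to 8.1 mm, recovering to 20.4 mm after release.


CS = (t0 - recovered) / (t0 - ts) * 100
= (22.2 - 20.4) / (22.2 - 8.1) * 100
= 1.8 / 14.1 * 100
= 12.8%

12.8%


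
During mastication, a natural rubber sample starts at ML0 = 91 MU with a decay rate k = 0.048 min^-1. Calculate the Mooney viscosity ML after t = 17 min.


ML = ML0 * exp(-k * t)
ML = 91 * exp(-0.048 * 17)
ML = 91 * 0.4422
ML = 40.24 MU

40.24 MU


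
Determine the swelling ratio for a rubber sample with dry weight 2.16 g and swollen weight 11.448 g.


Q = W_swollen / W_dry
Q = 11.448 / 2.16
Q = 5.3

Q = 5.3


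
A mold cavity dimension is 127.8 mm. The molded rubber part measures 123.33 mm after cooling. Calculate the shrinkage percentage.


Shrinkage = (mold - part) / mold * 100
= (127.8 - 123.33) / 127.8 * 100
= 4.47 / 127.8 * 100
= 3.5%

3.5%


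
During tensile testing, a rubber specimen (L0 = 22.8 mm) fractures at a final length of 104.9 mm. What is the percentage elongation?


Elongation = (Lf - L0) / L0 * 100
= (104.9 - 22.8) / 22.8 * 100
= 82.1 / 22.8 * 100
= 360.1%

360.1%


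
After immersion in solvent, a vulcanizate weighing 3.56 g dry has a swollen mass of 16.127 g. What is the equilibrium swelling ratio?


Q = W_swollen / W_dry
Q = 16.127 / 3.56
Q = 4.53

Q = 4.53


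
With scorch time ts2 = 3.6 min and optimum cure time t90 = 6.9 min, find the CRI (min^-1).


CRI = 100 / (t90 - ts2)
= 100 / (6.9 - 3.6)
= 100 / 3.3
= 30.3 min^-1

30.3 min^-1


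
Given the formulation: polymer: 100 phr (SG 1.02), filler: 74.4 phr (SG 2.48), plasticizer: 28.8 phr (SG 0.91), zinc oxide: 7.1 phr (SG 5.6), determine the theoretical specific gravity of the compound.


Sum of weights = 210.3
Volume contributions:
  polymer: 100/1.02 = 98.0392
  filler: 74.4/2.48 = 30.0000
  plasticizer: 28.8/0.91 = 31.6484
  zinc oxide: 7.1/5.6 = 1.2679
Sum of volumes = 160.9554
SG = 210.3 / 160.9554 = 1.307

SG = 1.307


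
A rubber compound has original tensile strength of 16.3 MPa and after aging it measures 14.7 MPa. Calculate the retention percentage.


Retention = aged / original * 100
= 14.7 / 16.3 * 100
= 90.2%

90.2%


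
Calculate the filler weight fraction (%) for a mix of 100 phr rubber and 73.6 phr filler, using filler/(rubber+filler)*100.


Filler % = filler / (rubber + filler) * 100
= 73.6 / (100 + 73.6) * 100
= 73.6 / 173.6 * 100
= 42.4%

42.4%


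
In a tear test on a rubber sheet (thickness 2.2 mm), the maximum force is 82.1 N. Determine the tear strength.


Tear strength = force / thickness
= 82.1 / 2.2
= 37.32 N/mm

37.32 N/mm


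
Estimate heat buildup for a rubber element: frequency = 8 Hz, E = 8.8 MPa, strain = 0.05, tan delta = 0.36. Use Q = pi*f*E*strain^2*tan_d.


Q = pi * f * E * strain^2 * tan_d
= pi * 8 * 8.8 * 0.05^2 * 0.36
= pi * 8 * 8.8 * 0.0025 * 0.36
= 0.1991

Q = 0.1991


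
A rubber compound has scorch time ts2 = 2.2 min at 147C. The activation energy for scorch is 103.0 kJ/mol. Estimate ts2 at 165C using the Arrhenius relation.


Convert temperatures: T1 = 147 + 273.15 = 420.15 K, T2 = 165 + 273.15 = 438.15 K
ts2_new = 2.2 * exp(103000 / 8.314 * (1/438.15 - 1/420.15))
1/T2 - 1/T1 = -9.7779e-05
ts2_new = 0.66 min

0.66 min


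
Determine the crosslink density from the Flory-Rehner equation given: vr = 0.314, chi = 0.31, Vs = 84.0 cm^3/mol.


ln(1 - vr) = ln(1 - 0.314) = -0.3769
Numerator = -((-0.3769) + 0.314 + 0.31 * 0.314^2) = 0.0323
Denominator = 84.0 * (0.314^(1/3) - 0.314/2) = 43.9058
nu = 0.0323 / 43.9058 = 7.3596e-04 mol/cm^3

7.3596e-04 mol/cm^3


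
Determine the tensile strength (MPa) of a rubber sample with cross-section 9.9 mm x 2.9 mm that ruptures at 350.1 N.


Area = width * thickness = 9.9 * 2.9 = 28.71 mm^2
TS = force / area = 350.1 / 28.71 = 12.19 MPa

12.19 MPa


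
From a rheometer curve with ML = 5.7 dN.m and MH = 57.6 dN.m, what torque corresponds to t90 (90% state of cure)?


M90 = ML + 0.9 * (MH - ML)
M90 = 5.7 + 0.9 * (57.6 - 5.7)
M90 = 5.7 + 0.9 * 51.9
M90 = 52.41 dN.m

52.41 dN.m


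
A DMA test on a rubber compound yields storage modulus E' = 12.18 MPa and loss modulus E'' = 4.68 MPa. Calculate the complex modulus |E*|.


|E*| = sqrt(E'^2 + E''^2)
= sqrt(12.18^2 + 4.68^2)
= sqrt(148.3524 + 21.9024)
= 13.048 MPa

13.048 MPa


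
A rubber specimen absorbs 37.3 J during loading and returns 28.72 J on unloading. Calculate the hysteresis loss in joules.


Hysteresis loss = loading - unloading
= 37.3 - 28.72
= 8.58 J

8.58 J


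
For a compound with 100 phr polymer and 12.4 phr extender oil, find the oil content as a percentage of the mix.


Oil % = oil / (100 + oil) * 100
= 12.4 / (100 + 12.4) * 100
= 12.4 / 112.4 * 100
= 11.03%

11.03%


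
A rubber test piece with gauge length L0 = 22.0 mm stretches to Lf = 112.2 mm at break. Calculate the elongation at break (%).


Elongation = (Lf - L0) / L0 * 100
= (112.2 - 22.0) / 22.0 * 100
= 90.2 / 22.0 * 100
= 410.0%

410.0%


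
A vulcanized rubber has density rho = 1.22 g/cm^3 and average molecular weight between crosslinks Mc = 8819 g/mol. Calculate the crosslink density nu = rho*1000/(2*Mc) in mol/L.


nu = rho * 1000 / (2 * Mc)
nu = 1.22 * 1000 / (2 * 8819)
nu = 1220.0 / 17638
nu = 0.0692 mol/L

0.0692 mol/L


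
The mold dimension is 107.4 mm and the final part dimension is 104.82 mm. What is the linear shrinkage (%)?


Shrinkage = (mold - part) / mold * 100
= (107.4 - 104.82) / 107.4 * 100
= 2.58 / 107.4 * 100
= 2.4%

2.4%


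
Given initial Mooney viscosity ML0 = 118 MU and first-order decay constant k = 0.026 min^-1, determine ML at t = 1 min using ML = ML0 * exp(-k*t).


ML = ML0 * exp(-k * t)
ML = 118 * exp(-0.026 * 1)
ML = 118 * 0.9743
ML = 114.97 MU

114.97 MU


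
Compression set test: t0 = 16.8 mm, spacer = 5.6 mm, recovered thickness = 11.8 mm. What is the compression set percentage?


CS = (t0 - recovered) / (t0 - ts) * 100
= (16.8 - 11.8) / (16.8 - 5.6) * 100
= 5.0 / 11.2 * 100
= 44.6%

44.6%


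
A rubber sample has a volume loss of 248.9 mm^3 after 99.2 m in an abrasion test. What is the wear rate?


Rate = volume_loss / distance
= 248.9 / 99.2
= 2.509 mm^3/m

2.509 mm^3/m


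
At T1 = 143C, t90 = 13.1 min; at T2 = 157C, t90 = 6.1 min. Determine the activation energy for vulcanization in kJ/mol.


T1 = 416.15 K, T2 = 430.15 K
1/T1 - 1/T2 = 7.8209e-05
ln(t1/t2) = ln(13.1/6.1) = 0.7643
Ea = 8.314 * 0.7643 / 7.8209e-05 = 81251.0534 J/mol
Ea = 81.25 kJ/mol

81.25 kJ/mol


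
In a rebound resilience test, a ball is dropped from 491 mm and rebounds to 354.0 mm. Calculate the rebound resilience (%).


Resilience = h_rebound / h_drop * 100
= 354.0 / 491 * 100
= 72.1%

72.1%


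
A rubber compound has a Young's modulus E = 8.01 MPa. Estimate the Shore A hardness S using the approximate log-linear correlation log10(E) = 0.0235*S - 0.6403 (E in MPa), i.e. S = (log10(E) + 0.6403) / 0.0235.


log10(E) = 0.0235*S - 0.6403  =>  S = (log10(E) + 0.6403) / 0.0235
log10(8.01) = 0.903633
S = (0.903633 + 0.6403) / 0.0235 = 1.543933 / 0.0235
S = 65.7

Shore A = 65.7


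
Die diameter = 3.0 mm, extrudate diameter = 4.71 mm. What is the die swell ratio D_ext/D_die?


Die swell ratio = D_extrudate / D_die
= 4.71 / 3.0
= 1.57

Die swell = 1.57


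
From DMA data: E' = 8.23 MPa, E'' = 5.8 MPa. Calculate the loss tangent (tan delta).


tan delta = E'' / E'
= 5.8 / 8.23
= 0.7047

tan delta = 0.7047


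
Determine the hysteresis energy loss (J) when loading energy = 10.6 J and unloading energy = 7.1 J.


Hysteresis loss = loading - unloading
= 10.6 - 7.1
= 3.5 J

3.5 J


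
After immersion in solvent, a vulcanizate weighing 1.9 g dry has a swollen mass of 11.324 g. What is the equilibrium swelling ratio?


Q = W_swollen / W_dry
Q = 11.324 / 1.9
Q = 5.96

Q = 5.96


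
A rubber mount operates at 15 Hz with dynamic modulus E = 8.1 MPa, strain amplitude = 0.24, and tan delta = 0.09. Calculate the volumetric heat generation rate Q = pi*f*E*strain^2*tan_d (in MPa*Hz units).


Q = pi * f * E * strain^2 * tan_d
= pi * 15 * 8.1 * 0.24^2 * 0.09
= pi * 15 * 8.1 * 0.0576 * 0.09
= 1.9788

Q = 1.9788


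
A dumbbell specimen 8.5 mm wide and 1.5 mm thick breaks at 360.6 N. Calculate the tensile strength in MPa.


Area = width * thickness = 8.5 * 1.5 = 12.75 mm^2
TS = force / area = 360.6 / 12.75 = 28.28 MPa

28.28 MPa


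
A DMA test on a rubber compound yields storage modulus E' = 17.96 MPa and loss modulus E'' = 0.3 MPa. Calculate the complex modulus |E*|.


|E*| = sqrt(E'^2 + E''^2)
= sqrt(17.96^2 + 0.3^2)
= sqrt(322.5616 + 0.0900)
= 17.963 MPa

17.963 MPa


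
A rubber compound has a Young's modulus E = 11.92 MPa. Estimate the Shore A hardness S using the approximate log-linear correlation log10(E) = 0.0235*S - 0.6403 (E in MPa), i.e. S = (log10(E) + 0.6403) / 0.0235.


log10(E) = 0.0235*S - 0.6403  =>  S = (log10(E) + 0.6403) / 0.0235
log10(11.92) = 1.076276
S = (1.076276 + 0.6403) / 0.0235 = 1.716576 / 0.0235
S = 73.0

Shore A = 73.0


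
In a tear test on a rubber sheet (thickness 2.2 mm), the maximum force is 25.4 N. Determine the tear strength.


Tear strength = force / thickness
= 25.4 / 2.2
= 11.55 N/mm

11.55 N/mm


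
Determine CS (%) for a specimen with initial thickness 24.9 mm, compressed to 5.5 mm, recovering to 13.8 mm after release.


CS = (t0 - recovered) / (t0 - ts) * 100
= (24.9 - 13.8) / (24.9 - 5.5) * 100
= 11.1 / 19.4 * 100
= 57.2%

57.2%


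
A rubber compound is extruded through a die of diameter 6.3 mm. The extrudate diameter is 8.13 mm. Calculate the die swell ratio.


Die swell ratio = D_extrudate / D_die
= 8.13 / 6.3
= 1.29

Die swell = 1.29


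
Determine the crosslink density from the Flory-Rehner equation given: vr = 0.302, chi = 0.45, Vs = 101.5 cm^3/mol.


ln(1 - vr) = ln(1 - 0.302) = -0.3595
Numerator = -((-0.3595) + 0.302 + 0.45 * 0.302^2) = 0.0165
Denominator = 101.5 * (0.302^(1/3) - 0.302/2) = 52.7716
nu = 0.0165 / 52.7716 = 3.1256e-04 mol/cm^3

3.1256e-04 mol/cm^3


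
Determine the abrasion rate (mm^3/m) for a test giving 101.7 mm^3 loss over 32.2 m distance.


Rate = volume_loss / distance
= 101.7 / 32.2
= 3.158 mm^3/m

3.158 mm^3/m


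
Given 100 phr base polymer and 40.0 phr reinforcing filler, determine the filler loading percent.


Filler % = filler / (rubber + filler) * 100
= 40.0 / (100 + 40.0) * 100
= 40.0 / 140.0 * 100
= 28.57%

28.57%


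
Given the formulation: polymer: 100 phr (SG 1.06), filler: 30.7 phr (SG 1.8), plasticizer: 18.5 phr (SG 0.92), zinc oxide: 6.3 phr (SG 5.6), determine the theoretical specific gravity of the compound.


Sum of weights = 155.5
Volume contributions:
  polymer: 100/1.06 = 94.3396
  filler: 30.7/1.8 = 17.0556
  plasticizer: 18.5/0.92 = 20.1087
  zinc oxide: 6.3/5.6 = 1.1250
Sum of volumes = 132.6289
SG = 155.5 / 132.6289 = 1.172

SG = 1.172


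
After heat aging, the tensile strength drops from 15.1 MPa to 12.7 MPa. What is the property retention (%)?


Retention = aged / original * 100
= 12.7 / 15.1 * 100
= 84.1%

84.1%


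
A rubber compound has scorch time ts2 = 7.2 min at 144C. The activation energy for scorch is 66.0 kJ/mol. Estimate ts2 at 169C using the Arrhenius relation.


Convert temperatures: T1 = 144 + 273.15 = 417.15 K, T2 = 169 + 273.15 = 442.15 K
ts2_new = 7.2 * exp(66000 / 8.314 * (1/442.15 - 1/417.15))
1/T2 - 1/T1 = -1.3554e-04
ts2_new = 2.45 min

2.45 min


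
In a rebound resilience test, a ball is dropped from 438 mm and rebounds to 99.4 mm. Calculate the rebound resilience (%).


Resilience = h_rebound / h_drop * 100
= 99.4 / 438 * 100
= 22.7%

22.7%


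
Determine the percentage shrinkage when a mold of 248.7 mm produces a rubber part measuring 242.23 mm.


Shrinkage = (mold - part) / mold * 100
= (248.7 - 242.23) / 248.7 * 100
= 6.47 / 248.7 * 100
= 2.6%

2.6%


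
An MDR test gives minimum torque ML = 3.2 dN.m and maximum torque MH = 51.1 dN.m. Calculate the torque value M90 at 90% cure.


M90 = ML + 0.9 * (MH - ML)
M90 = 3.2 + 0.9 * (51.1 - 3.2)
M90 = 3.2 + 0.9 * 47.9
M90 = 46.31 dN.m

46.31 dN.m


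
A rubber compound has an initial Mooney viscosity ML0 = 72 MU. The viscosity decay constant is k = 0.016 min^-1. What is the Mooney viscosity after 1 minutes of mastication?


ML = ML0 * exp(-k * t)
ML = 72 * exp(-0.016 * 1)
ML = 72 * 0.9841
ML = 70.86 MU

70.86 MU


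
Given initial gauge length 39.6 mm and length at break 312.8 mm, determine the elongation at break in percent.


Elongation = (Lf - L0) / L0 * 100
= (312.8 - 39.6) / 39.6 * 100
= 273.2 / 39.6 * 100
= 689.9%

689.9%


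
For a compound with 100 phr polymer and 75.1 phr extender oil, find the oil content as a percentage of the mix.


Oil % = oil / (100 + oil) * 100
= 75.1 / (100 + 75.1) * 100
= 75.1 / 175.1 * 100
= 42.89%

42.89%


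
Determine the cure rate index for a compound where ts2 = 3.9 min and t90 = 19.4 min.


CRI = 100 / (t90 - ts2)
= 100 / (19.4 - 3.9)
= 100 / 15.5
= 6.45 min^-1

6.45 min^-1


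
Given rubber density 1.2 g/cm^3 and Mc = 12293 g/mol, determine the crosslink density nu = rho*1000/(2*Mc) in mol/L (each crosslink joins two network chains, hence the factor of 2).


nu = rho * 1000 / (2 * Mc)
nu = 1.2 * 1000 / (2 * 12293)
nu = 1200.0 / 24586
nu = 0.0488 mol/L

0.0488 mol/L


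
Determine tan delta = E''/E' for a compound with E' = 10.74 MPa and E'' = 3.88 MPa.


tan delta = E'' / E'
= 3.88 / 10.74
= 0.3613

tan delta = 0.3613


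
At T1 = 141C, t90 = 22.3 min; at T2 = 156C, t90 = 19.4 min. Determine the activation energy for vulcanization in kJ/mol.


T1 = 414.15 K, T2 = 429.15 K
1/T1 - 1/T2 = 8.4397e-05
ln(t1/t2) = ln(22.3/19.4) = 0.1393
Ea = 8.314 * 0.1393 / 8.4397e-05 = 13723.9491 J/mol
Ea = 13.72 kJ/mol

13.72 kJ/mol


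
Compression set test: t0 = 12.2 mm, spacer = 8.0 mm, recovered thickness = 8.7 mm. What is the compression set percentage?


CS = (t0 - recovered) / (t0 - ts) * 100
= (12.2 - 8.7) / (12.2 - 8.0) * 100
= 3.5 / 4.2 * 100
= 83.3%

83.3%


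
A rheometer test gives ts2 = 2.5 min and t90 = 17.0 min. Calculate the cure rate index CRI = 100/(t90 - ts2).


CRI = 100 / (t90 - ts2)
= 100 / (17.0 - 2.5)
= 100 / 14.5
= 6.9 min^-1

6.9 min^-1


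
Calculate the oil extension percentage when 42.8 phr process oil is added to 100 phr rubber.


Oil % = oil / (100 + oil) * 100
= 42.8 / (100 + 42.8) * 100
= 42.8 / 142.8 * 100
= 29.97%

29.97%


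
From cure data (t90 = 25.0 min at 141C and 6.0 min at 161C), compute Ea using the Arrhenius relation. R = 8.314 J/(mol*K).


T1 = 414.15 K, T2 = 434.15 K
1/T1 - 1/T2 = 1.1123e-04
ln(t1/t2) = ln(25.0/6.0) = 1.4271
Ea = 8.314 * 1.4271 / 1.1123e-04 = 106668.6697 J/mol
Ea = 106.67 kJ/mol

106.67 kJ/mol


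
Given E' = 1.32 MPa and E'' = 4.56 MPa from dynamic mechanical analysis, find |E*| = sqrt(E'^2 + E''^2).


|E*| = sqrt(E'^2 + E''^2)
= sqrt(1.32^2 + 4.56^2)
= sqrt(1.7424 + 20.7936)
= 4.747 MPa

4.747 MPa


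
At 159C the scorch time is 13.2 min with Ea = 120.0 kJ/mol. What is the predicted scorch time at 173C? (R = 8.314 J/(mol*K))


Convert temperatures: T1 = 159 + 273.15 = 432.15 K, T2 = 173 + 273.15 = 446.15 K
ts2_new = 13.2 * exp(120000 / 8.314 * (1/446.15 - 1/432.15))
1/T2 - 1/T1 = -7.2613e-05
ts2_new = 4.63 min

4.63 min


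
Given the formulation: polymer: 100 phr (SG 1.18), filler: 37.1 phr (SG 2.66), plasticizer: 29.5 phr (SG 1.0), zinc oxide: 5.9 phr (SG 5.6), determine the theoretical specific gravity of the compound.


Sum of weights = 172.5
Volume contributions:
  polymer: 100/1.18 = 84.7458
  filler: 37.1/2.66 = 13.9474
  plasticizer: 29.5/1.0 = 29.5000
  zinc oxide: 5.9/5.6 = 1.0536
Sum of volumes = 129.2467
SG = 172.5 / 129.2467 = 1.335

SG = 1.335


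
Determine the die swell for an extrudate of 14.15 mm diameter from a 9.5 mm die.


Die swell ratio = D_extrudate / D_die
= 14.15 / 9.5
= 1.489

Die swell = 1.489


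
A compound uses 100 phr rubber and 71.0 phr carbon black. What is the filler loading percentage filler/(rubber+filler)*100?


Filler % = filler / (rubber + filler) * 100
= 71.0 / (100 + 71.0) * 100
= 71.0 / 171.0 * 100
= 41.52%

41.52%


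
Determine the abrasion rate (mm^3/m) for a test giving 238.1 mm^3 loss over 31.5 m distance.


Rate = volume_loss / distance
= 238.1 / 31.5
= 7.559 mm^3/m

7.559 mm^3/m


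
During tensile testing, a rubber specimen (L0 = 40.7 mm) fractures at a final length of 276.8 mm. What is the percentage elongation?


Elongation = (Lf - L0) / L0 * 100
= (276.8 - 40.7) / 40.7 * 100
= 236.1 / 40.7 * 100
= 580.1%

580.1%


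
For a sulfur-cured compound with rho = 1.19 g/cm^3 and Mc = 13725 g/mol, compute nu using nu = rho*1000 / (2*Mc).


nu = rho * 1000 / (2 * Mc)
nu = 1.19 * 1000 / (2 * 13725)
nu = 1190.0 / 27450
nu = 0.0434 mol/L

0.0434 mol/L


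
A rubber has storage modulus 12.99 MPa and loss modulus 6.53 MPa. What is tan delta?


tan delta = E'' / E'
= 6.53 / 12.99
= 0.5027

tan delta = 0.5027


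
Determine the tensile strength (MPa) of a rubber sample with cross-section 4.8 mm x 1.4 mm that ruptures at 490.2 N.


Area = width * thickness = 4.8 * 1.4 = 6.72 mm^2
TS = force / area = 490.2 / 6.72 = 72.95 MPa

72.95 MPa


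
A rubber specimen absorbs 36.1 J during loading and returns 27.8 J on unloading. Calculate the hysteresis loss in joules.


Hysteresis loss = loading - unloading
= 36.1 - 27.8
= 8.3 J

8.3 J


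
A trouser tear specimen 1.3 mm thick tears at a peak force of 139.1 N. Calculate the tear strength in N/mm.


Tear strength = force / thickness
= 139.1 / 1.3
= 107.0 N/mm

107.0 N/mm


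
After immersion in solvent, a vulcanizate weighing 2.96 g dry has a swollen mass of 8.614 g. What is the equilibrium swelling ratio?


Q = W_swollen / W_dry
Q = 8.614 / 2.96
Q = 2.91

Q = 2.91


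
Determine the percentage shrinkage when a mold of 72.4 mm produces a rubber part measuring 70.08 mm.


Shrinkage = (mold - part) / mold * 100
= (72.4 - 70.08) / 72.4 * 100
= 2.32 / 72.4 * 100
= 3.2%

3.2%


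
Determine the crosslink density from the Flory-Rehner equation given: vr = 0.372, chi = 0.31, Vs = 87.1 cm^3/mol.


ln(1 - vr) = ln(1 - 0.372) = -0.4652
Numerator = -((-0.4652) + 0.372 + 0.31 * 0.372^2) = 0.0503
Denominator = 87.1 * (0.372^(1/3) - 0.372/2) = 46.4414
nu = 0.0503 / 46.4414 = 0.0011 mol/cm^3

0.0011 mol/cm^3


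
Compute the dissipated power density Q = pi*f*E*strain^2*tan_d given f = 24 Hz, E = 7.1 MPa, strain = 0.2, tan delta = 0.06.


Q = pi * f * E * strain^2 * tan_d
= pi * 24 * 7.1 * 0.2^2 * 0.06
= pi * 24 * 7.1 * 0.0400 * 0.06
= 1.2848

Q = 1.2848


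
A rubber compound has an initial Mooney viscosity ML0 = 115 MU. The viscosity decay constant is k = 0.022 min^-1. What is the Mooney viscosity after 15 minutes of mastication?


ML = ML0 * exp(-k * t)
ML = 115 * exp(-0.022 * 15)
ML = 115 * 0.7189
ML = 82.68 MU

82.68 MU


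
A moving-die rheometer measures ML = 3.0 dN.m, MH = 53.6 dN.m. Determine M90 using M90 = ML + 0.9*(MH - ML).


M90 = ML + 0.9 * (MH - ML)
M90 = 3.0 + 0.9 * (53.6 - 3.0)
M90 = 3.0 + 0.9 * 50.6
M90 = 48.54 dN.m

48.54 dN.m


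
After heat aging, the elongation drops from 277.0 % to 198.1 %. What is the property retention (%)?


Retention = aged / original * 100
= 198.1 / 277.0 * 100
= 71.5%

71.5%


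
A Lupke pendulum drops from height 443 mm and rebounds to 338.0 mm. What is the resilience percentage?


Resilience = h_rebound / h_drop * 100
= 338.0 / 443 * 100
= 76.3%

76.3%


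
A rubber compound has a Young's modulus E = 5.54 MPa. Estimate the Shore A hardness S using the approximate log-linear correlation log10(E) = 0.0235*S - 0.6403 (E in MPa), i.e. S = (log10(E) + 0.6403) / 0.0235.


log10(E) = 0.0235*S - 0.6403  =>  S = (log10(E) + 0.6403) / 0.0235
log10(5.54) = 0.743510
S = (0.743510 + 0.6403) / 0.0235 = 1.383810 / 0.0235
S = 58.9

Shore A = 58.9


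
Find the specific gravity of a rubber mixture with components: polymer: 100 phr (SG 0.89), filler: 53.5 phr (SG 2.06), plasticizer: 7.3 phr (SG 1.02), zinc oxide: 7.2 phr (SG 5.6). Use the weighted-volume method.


Sum of weights = 168.0
Volume contributions:
  polymer: 100/0.89 = 112.3596
  filler: 53.5/2.06 = 25.9709
  plasticizer: 7.3/1.02 = 7.1569
  zinc oxide: 7.2/5.6 = 1.2857
Sum of volumes = 146.7730
SG = 168.0 / 146.7730 = 1.145

SG = 1.145
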